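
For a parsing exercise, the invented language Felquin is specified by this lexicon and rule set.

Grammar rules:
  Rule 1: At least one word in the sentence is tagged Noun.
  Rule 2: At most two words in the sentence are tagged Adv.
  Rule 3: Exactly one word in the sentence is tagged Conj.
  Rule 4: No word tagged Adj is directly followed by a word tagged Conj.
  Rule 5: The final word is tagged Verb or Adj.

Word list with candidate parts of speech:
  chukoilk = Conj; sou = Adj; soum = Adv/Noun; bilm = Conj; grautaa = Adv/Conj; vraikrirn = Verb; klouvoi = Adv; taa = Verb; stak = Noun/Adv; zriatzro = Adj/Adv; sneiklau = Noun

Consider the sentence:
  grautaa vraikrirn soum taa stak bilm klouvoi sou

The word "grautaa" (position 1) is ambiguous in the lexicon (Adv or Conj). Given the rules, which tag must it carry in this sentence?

Adv

Candidates per position — 1:grautaa {Adv,Conj}; 2:vraikrirn {Verb}; 3:soum {Adv,Noun}; 4:taa {Verb}; 5:stak {Noun,Adv}; 6:bilm {Conj}; 7:klouvoi {Adv}; 8:sou {Adj}.
Word 1 cannot be Conj — rule 3 would then fail for every completion. It is Adv.
Word 3 cannot be Adv — rule 2 would then fail for every completion. It is Noun.
Word 5 cannot be Adv — rule 2 would then fail for every completion. It is Noun.
The only consistent sequence is: Adv Verb Noun Verb Noun Conj Adv Adj.
Rule-by-rule: rule 1 holds; rule 2 holds; rule 3 holds; rule 4 holds; rule 5 holds.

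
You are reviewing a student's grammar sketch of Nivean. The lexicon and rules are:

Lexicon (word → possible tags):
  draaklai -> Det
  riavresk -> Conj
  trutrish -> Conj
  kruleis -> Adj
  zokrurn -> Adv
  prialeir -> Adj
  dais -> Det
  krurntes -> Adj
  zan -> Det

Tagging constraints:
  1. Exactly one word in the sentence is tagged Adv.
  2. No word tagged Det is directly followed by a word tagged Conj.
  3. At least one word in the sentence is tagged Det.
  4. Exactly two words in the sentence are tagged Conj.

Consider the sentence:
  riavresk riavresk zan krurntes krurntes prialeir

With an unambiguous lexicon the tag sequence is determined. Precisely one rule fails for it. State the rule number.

1

Fixed tagging: Conj Conj Det Adj Adj Adj.
Checking each rule: R1 fails, R2 ok, R3 ok, R4 ok.
Only rule 1 fails.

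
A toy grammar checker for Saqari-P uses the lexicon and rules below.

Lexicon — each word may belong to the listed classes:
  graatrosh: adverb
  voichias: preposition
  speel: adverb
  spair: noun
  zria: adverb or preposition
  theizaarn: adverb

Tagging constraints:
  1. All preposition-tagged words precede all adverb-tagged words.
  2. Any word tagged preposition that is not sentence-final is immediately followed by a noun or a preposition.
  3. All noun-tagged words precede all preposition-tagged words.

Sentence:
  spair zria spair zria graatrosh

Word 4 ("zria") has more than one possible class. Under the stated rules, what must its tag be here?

adverb

Candidates per position — 1:spair {noun}; 2:zria {adverb,preposition}; 3:spair {noun}; 4:zria {adverb,preposition}; 5:graatrosh {adverb}.
At position 2, choosing preposition makes rule 3 impossible to satisfy; hence adverb.
At position 4, choosing preposition makes rule 1 impossible to satisfy; hence adverb.
So the tagging must be: noun adverb noun adverb adverb.
Rule-by-rule: rule 1 ok; rule 2 ok; rule 3 ok.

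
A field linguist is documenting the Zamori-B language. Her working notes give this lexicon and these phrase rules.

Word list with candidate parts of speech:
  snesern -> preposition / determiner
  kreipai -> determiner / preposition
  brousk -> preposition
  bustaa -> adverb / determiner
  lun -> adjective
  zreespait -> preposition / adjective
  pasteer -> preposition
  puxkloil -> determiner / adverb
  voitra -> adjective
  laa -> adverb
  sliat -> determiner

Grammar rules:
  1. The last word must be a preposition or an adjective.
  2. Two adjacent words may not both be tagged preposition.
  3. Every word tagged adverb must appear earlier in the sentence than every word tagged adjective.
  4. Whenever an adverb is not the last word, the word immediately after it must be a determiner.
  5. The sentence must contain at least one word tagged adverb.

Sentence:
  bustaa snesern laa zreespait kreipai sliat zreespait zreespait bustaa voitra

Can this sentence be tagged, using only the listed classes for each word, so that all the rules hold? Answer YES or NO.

Candidates per position — 1:bustaa {adverb,determiner}; 2:snesern {preposition,determiner}; 3:laa {adverb}; 4:zreespait {preposition,adjective}; 5:kreipai {determiner,preposition}; 6:sliat {determiner}; 7:zreespait {preposition,adjective}; 8:zreespait {preposition,adjective}; 9:bustaa {adverb,determiner}; 10:voitra {adjective}.
Rule 4 cannot be satisfied by any choice of tags from the lexicon.
So there is no consistent tagging.

NO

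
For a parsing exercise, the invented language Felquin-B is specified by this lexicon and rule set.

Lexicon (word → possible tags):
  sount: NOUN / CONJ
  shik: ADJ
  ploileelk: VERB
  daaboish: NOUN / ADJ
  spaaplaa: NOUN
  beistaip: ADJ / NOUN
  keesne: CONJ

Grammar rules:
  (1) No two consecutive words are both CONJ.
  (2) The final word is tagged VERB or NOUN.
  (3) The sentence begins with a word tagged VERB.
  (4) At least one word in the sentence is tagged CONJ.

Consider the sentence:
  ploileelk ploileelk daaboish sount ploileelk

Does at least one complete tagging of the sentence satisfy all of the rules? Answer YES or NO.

YES

Candidates per position — 1:ploileelk {VERB}; 2:ploileelk {VERB}; 3:daaboish {NOUN,ADJ}; 4:sount {NOUN,CONJ}; 5:ploileelk {VERB}.
One satisfying assignment: VERB VERB NOUN CONJ VERB.
Check: rule 1 ✓; rule 2 ✓; rule 3 ✓; rule 4 ✓.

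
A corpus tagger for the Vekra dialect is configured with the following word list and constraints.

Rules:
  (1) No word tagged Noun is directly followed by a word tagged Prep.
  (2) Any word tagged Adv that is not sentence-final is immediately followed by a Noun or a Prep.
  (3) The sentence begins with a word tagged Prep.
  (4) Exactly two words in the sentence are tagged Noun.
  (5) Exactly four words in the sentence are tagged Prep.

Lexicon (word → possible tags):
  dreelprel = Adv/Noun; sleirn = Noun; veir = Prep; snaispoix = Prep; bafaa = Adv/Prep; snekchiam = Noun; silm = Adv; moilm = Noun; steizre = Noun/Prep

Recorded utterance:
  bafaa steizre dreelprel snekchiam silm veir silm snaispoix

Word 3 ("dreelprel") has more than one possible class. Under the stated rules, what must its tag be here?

Noun

Candidates per position — 1:bafaa {Adv,Prep}; 2:steizre {Noun,Prep}; 3:dreelprel {Adv,Noun}; 4:snekchiam {Noun}; 5:silm {Adv}; 6:veir {Prep}; 7:silm {Adv}; 8:snaispoix {Prep}.
If word 1 were Adv, no tagging could satisfy rule 3; so word 1 is Prep.
If word 2 were Noun, no tagging could satisfy rule 5; so word 2 is Prep.
If word 3 were Adv, no tagging could satisfy rule 4; so word 3 is Noun.
The only consistent sequence is: Prep Prep Noun Noun Adv Prep Adv Prep.
Verifying each rule — rule 1 holds; rule 2 holds; rule 3 holds; rule 4 holds; rule 5 holds.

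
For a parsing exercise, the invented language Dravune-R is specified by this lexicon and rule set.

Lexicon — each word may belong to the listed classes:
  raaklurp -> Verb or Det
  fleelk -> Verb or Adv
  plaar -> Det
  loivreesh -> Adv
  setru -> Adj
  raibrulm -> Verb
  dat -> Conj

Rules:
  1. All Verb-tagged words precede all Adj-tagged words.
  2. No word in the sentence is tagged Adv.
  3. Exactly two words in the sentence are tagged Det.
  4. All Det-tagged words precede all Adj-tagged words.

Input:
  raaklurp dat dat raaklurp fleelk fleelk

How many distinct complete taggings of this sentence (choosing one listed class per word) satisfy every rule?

1

Candidates per position — 1:raaklurp {Verb,Det}; 2:dat {Conj}; 3:dat {Conj}; 4:raaklurp {Verb,Det}; 5:fleelk {Verb,Adv}; 6:fleelk {Verb,Adv}.
There are 16 candidate sequences in total.
The sequences that satisfy every rule: Det Conj Conj Det Verb Verb.
Count = 1.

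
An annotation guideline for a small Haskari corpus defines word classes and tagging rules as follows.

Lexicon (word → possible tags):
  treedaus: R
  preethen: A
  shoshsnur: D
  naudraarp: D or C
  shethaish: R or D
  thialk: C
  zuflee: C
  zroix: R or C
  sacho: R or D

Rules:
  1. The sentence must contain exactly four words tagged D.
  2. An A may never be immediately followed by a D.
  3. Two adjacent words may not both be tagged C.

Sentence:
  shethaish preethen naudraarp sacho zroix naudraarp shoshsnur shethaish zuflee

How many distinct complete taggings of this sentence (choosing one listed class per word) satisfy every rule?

7

Candidates per position — 1:shethaish {R,D}; 2:preethen {A}; 3:naudraarp {D,C}; 4:sacho {R,D}; 5:zroix {R,C}; 6:naudraarp {D,C}; 7:shoshsnur {D}; 8:shethaish {R,D}; 9:zuflee {C}.
There are 64 candidate sequences in total.
Checking each against the rules leaves 7 sequences.
Count = 7.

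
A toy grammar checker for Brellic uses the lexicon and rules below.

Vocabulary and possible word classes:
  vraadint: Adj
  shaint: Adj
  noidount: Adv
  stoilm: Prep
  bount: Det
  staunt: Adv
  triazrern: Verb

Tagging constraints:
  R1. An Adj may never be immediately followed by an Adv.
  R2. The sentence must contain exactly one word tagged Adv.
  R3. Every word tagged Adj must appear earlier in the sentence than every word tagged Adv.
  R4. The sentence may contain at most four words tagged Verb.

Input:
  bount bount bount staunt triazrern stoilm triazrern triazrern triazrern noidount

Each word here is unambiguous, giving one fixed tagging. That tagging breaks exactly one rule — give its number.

2

Fixed tagging: Det Det Det Adv Verb Prep Verb Verb Verb Adv.
Applying the rules: R1 pass, R2 fail, R3 pass, R4 pass.
Only rule 2 fails.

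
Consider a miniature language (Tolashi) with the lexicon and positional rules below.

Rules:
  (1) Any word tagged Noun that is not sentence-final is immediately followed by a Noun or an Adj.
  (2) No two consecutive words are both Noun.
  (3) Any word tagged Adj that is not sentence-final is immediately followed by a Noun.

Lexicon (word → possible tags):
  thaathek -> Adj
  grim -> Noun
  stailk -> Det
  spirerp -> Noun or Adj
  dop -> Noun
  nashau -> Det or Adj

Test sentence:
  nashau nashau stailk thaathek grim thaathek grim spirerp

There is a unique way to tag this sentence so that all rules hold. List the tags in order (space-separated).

Candidates per position — 1:nashau {Det,Adj}; 2:nashau {Det,Adj}; 3:stailk {Det}; 4:thaathek {Adj}; 5:grim {Noun}; 6:thaathek {Adj}; 7:grim {Noun}; 8:spirerp {Noun,Adj}.
Position 1: Adj is ruled out by rule 3; that leaves Det.
Position 2: Adj is ruled out by rule 3; that leaves Det.
Position 8: Noun is ruled out by rule 2; that leaves Adj.
That leaves exactly one tagging: Det Det Det Adj Noun Adj Noun Adj.
Checking: rule 1 satisfied; rule 2 satisfied; rule 3 satisfied.

Det Det Det Adj Noun Adj Noun Adj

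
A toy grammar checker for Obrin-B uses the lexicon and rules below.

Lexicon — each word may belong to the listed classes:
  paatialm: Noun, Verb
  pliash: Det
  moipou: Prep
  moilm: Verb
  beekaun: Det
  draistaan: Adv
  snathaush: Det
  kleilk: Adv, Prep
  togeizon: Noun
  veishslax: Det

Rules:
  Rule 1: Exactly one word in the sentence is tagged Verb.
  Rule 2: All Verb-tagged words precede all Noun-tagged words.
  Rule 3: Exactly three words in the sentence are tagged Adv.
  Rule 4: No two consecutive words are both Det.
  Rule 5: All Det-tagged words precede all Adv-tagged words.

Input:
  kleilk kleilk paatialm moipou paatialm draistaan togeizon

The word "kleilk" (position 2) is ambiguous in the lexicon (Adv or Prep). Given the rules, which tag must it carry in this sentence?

Adv

Candidates per position — 1:kleilk {Adv,Prep}; 2:kleilk {Adv,Prep}; 3:paatialm {Noun,Verb}; 4:moipou {Prep}; 5:paatialm {Noun,Verb}; 6:draistaan {Adv}; 7:togeizon {Noun}.
At position 1, choosing Prep makes rule 3 impossible to satisfy; hence Adv.
At position 2, choosing Prep makes rule 3 impossible to satisfy; hence Adv.
The remaining ambiguous positions (3, 5) are resolved jointly — only one combination satisfies every rule.
The unique satisfying tagging is: Adv Adv Verb Prep Noun Adv Noun.
Rule-by-rule: rule 1 satisfied; rule 2 satisfied; rule 3 satisfied; rule 4 satisfied; rule 5 satisfied.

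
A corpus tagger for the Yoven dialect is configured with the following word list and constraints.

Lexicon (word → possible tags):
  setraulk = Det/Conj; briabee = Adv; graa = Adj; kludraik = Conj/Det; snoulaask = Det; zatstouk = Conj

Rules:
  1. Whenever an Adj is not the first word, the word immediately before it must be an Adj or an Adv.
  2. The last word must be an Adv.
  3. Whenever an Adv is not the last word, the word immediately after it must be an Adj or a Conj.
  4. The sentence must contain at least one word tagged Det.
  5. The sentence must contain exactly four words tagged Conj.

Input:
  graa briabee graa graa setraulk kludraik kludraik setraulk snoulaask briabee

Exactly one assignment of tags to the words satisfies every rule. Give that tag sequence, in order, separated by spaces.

Adj Adv Adj Adj Conj Conj Conj Conj Det Adv

Candidates per position — 1:graa {Adj}; 2:briabee {Adv}; 3:graa {Adj}; 4:graa {Adj}; 5:setraulk {Det,Conj}; 6:kludraik {Conj,Det}; 7:kludraik {Conj,Det}; 8:setraulk {Det,Conj}; 9:snoulaask {Det}; 10:briabee {Adv}.
At position 5, choosing Det makes rule 5 impossible to satisfy; hence Conj.
At position 6, choosing Det makes rule 5 impossible to satisfy; hence Conj.
At position 7, choosing Det makes rule 5 impossible to satisfy; hence Conj.
At position 8, choosing Det makes rule 5 impossible to satisfy; hence Conj.
That leaves exactly one tagging: Adj Adv Adj Adj Conj Conj Conj Conj Det Adv.
Verifying each rule — rule 1 holds; rule 2 holds; rule 3 holds; rule 4 holds; rule 5 holds.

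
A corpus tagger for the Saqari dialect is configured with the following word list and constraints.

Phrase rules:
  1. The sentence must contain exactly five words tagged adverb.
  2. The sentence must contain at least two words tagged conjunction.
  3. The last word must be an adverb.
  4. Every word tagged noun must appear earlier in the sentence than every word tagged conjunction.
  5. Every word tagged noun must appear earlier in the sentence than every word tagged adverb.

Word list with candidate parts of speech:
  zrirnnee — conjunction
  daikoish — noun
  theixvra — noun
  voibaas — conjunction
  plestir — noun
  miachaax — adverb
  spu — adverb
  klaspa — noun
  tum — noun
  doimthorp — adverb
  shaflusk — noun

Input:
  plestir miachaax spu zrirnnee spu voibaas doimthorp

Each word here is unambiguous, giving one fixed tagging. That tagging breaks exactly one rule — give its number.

1

Fixed tagging: noun adverb adverb conjunction adverb conjunction adverb.
Rule check: R1 fails, R2 ok, R3 ok, R4 ok, R5 ok.
Only rule 1 fails.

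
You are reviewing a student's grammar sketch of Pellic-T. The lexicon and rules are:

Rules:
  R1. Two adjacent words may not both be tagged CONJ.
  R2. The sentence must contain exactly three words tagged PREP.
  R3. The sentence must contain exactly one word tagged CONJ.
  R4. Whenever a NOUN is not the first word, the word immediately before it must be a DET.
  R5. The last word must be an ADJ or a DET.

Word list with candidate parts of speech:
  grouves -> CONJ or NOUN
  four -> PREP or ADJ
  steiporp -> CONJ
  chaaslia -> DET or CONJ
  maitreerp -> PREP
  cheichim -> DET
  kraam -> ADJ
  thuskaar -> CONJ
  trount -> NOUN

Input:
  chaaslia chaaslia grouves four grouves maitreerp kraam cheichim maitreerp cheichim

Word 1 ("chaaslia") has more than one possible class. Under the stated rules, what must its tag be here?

Candidates per position — 1:chaaslia {DET,CONJ}; 2:chaaslia {DET,CONJ}; 3:grouves {CONJ,NOUN}; 4:four {PREP,ADJ}; 5:grouves {CONJ,NOUN}; 6:maitreerp {PREP}; 7:kraam {ADJ}; 8:cheichim {DET}; 9:maitreerp {PREP}; 10:cheichim {DET}.
If word 4 were ADJ, no tagging could satisfy rule 2; so word 4 is PREP.
If word 5 were NOUN, no tagging could satisfy rule 4; so word 5 is CONJ.
If word 1 were CONJ, no tagging could satisfy rule 3; so word 1 is DET.
If word 2 were CONJ, no tagging could satisfy rule 3; so word 2 is DET.
If word 3 were CONJ, no tagging could satisfy rule 3; so word 3 is NOUN.
So the tagging must be: DET DET NOUN PREP CONJ PREP ADJ DET PREP DET.
Verifying each rule — rule 1 satisfied; rule 2 satisfied; rule 3 satisfied; rule 4 satisfied; rule 5 satisfied.

DET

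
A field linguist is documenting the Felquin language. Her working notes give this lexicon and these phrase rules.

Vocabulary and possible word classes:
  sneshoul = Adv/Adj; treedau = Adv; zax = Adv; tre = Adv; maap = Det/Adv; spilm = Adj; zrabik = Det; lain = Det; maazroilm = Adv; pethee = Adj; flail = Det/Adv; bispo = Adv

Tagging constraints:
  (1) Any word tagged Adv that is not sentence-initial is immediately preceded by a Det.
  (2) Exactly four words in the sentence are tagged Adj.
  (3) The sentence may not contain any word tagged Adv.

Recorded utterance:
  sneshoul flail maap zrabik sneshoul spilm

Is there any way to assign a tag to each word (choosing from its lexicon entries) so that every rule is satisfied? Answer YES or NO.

Candidates per position — 1:sneshoul {Adv,Adj}; 2:flail {Det,Adv}; 3:maap {Det,Adv}; 4:zrabik {Det}; 5:sneshoul {Adv,Adj}; 6:spilm {Adj}.
Rule 2 cannot be satisfied by any choice of tags from the lexicon.
So there is no consistent tagging.

NO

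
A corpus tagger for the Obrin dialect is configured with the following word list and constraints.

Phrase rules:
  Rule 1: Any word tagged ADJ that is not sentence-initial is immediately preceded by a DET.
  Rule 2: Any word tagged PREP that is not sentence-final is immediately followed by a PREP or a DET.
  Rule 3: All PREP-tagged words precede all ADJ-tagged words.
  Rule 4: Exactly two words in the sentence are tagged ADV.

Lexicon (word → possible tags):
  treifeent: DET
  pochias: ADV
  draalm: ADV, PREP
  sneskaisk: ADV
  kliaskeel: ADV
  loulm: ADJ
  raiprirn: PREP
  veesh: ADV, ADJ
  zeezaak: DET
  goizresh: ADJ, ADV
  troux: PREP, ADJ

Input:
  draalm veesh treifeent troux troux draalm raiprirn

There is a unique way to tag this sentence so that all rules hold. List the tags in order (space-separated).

Candidates per position — 1:draalm {ADV,PREP}; 2:veesh {ADV,ADJ}; 3:treifeent {DET}; 4:troux {PREP,ADJ}; 5:troux {PREP,ADJ}; 6:draalm {ADV,PREP}; 7:raiprirn {PREP}.
If word 1 were PREP, no tagging could satisfy rule 2; so word 1 is ADV.
If word 2 were ADJ, no tagging could satisfy rule 1; so word 2 is ADV.
If word 4 were ADJ, no tagging could satisfy rule 3; so word 4 is PREP.
If word 5 were ADJ, no tagging could satisfy rule 1; so word 5 is PREP.
If word 6 were ADV, no tagging could satisfy rule 2; so word 6 is PREP.
So the tagging must be: ADV ADV DET PREP PREP PREP PREP.
Rule-by-rule: rule 1 satisfied; rule 2 satisfied; rule 3 satisfied; rule 4 satisfied.

ADV ADV DET PREP PREP PREP PREP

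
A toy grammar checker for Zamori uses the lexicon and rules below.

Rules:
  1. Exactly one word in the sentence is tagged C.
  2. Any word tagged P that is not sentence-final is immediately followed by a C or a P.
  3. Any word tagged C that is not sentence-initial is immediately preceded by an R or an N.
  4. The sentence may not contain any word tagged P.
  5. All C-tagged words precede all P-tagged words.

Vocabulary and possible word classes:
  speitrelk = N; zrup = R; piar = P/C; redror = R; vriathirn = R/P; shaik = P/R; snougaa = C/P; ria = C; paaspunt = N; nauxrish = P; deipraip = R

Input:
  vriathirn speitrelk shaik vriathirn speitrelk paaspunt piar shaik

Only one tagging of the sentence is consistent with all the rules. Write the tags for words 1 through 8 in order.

R N R R N N C R

Candidates per position — 1:vriathirn {R,P}; 2:speitrelk {N}; 3:shaik {P,R}; 4:vriathirn {R,P}; 5:speitrelk {N}; 6:paaspunt {N}; 7:piar {P,C}; 8:shaik {P,R}.
Position 1: tagging it P would leave rule 2 unsatisfiable, so it must be R.
Position 3: tagging it P would leave rule 2 unsatisfiable, so it must be R.
Position 4: tagging it P would leave rule 2 unsatisfiable, so it must be R.
Position 7: tagging it P would leave rule 1 unsatisfiable, so it must be C.
Position 8: tagging it P would leave rule 4 unsatisfiable, so it must be R.
The unique satisfying tagging is: R N R R N N C R.
Checking: rule 1 satisfied; rule 2 satisfied; rule 3 satisfied; rule 4 satisfied; rule 5 satisfied.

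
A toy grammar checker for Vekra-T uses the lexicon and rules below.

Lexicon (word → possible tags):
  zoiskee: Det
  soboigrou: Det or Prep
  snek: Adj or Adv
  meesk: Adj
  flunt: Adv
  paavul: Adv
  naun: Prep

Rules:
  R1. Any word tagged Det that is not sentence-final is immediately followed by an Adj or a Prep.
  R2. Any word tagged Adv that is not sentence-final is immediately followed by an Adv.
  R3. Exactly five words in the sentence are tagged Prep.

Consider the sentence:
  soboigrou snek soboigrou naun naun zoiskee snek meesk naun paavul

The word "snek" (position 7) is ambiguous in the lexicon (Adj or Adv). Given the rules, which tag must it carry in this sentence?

Candidates per position — 1:soboigrou {Det,Prep}; 2:snek {Adj,Adv}; 3:soboigrou {Det,Prep}; 4:naun {Prep}; 5:naun {Prep}; 6:zoiskee {Det}; 7:snek {Adj,Adv}; 8:meesk {Adj}; 9:naun {Prep}; 10:paavul {Adv}.
If word 1 were Det, no tagging could satisfy rule 3; so word 1 is Prep.
If word 2 were Adv, no tagging could satisfy rule 2; so word 2 is Adj.
If word 3 were Det, no tagging could satisfy rule 3; so word 3 is Prep.
If word 7 were Adv, no tagging could satisfy rule 1; so word 7 is Adj.
That leaves exactly one tagging: Prep Adj Prep Prep Prep Det Adj Adj Prep Adv.
Checking: rule 1 holds; rule 2 holds; rule 3 holds.

Adj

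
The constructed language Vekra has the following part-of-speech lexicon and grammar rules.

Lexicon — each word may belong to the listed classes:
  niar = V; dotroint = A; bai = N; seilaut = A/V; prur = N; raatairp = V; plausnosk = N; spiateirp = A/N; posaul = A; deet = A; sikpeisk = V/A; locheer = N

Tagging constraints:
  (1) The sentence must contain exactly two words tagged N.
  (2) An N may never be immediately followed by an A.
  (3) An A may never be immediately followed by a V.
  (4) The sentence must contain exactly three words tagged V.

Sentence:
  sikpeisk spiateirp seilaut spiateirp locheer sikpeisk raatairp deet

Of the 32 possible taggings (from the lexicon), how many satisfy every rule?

2

Candidates per position — 1:sikpeisk {V,A}; 2:spiateirp {A,N}; 3:seilaut {A,V}; 4:spiateirp {A,N}; 5:locheer {N}; 6:sikpeisk {V,A}; 7:raatairp {V}; 8:deet {A}.
There are 32 candidate sequences in total.
The sequences that satisfy every rule: V A A N N V V A; A N V A N V V A.
Count = 2.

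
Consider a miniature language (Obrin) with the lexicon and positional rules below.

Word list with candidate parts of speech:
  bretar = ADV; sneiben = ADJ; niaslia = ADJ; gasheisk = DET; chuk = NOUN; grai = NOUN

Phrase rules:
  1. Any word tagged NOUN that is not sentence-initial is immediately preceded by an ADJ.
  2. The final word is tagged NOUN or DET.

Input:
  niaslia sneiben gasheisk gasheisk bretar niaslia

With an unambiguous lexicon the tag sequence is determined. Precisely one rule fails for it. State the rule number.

Fixed tagging: ADJ ADJ DET DET ADV ADJ.
Rule check: R1 pass, R2 fail.
Only rule 2 fails.

2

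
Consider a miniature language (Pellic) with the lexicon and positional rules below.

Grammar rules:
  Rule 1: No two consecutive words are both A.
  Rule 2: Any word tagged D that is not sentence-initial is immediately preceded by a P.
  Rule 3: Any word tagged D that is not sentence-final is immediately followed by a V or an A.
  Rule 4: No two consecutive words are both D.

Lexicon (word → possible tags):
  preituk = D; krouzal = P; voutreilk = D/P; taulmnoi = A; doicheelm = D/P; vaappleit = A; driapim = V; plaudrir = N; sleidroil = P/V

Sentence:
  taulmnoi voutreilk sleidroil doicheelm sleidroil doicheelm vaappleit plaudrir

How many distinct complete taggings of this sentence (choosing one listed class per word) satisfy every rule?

Candidates per position — 1:taulmnoi {A}; 2:voutreilk {D,P}; 3:sleidroil {P,V}; 4:doicheelm {D,P}; 5:sleidroil {P,V}; 6:doicheelm {D,P}; 7:vaappleit {A}; 8:plaudrir {N}.
There are 32 candidate sequences in total.
Checking each against the rules leaves 7 sequences.
Count = 7.

7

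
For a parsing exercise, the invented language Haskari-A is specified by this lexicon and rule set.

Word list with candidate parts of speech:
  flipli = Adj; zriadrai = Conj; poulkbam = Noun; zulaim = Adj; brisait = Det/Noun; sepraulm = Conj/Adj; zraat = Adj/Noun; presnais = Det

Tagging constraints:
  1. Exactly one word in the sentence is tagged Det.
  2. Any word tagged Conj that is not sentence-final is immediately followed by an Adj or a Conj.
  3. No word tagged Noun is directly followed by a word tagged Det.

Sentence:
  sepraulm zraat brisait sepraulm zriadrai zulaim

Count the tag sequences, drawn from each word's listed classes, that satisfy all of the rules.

4

Candidates per position — 1:sepraulm {Conj,Adj}; 2:zraat {Adj,Noun}; 3:brisait {Det,Noun}; 4:sepraulm {Conj,Adj}; 5:zriadrai {Conj}; 6:zulaim {Adj}.
There are 16 candidate sequences in total.
The sequences that satisfy every rule: Conj Adj Det Conj Conj Adj; Conj Adj Det Adj Conj Adj; Adj Adj Det Conj Conj Adj; Adj Adj Det Adj Conj Adj.
Count = 4.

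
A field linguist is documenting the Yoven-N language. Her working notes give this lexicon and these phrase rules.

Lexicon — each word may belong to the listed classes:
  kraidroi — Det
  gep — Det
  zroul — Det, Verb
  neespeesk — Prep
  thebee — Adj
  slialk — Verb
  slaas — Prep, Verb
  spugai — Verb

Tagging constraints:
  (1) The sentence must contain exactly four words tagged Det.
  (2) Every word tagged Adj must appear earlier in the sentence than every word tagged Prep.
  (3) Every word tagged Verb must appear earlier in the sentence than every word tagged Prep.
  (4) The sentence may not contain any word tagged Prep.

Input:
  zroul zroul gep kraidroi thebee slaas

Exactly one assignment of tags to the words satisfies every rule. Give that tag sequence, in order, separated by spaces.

Candidates per position — 1:zroul {Det,Verb}; 2:zroul {Det,Verb}; 3:gep {Det}; 4:kraidroi {Det}; 5:thebee {Adj}; 6:slaas {Prep,Verb}.
Position 1: tagging it Verb would leave rule 1 unsatisfiable, so it must be Det.
Position 2: tagging it Verb would leave rule 1 unsatisfiable, so it must be Det.
Position 6: tagging it Prep would leave rule 4 unsatisfiable, so it must be Verb.
So the tagging must be: Det Det Det Det Adj Verb.
Verifying each rule — rule 1 holds; rule 2 holds; rule 3 holds; rule 4 holds.

Det Det Det Det Adj Verb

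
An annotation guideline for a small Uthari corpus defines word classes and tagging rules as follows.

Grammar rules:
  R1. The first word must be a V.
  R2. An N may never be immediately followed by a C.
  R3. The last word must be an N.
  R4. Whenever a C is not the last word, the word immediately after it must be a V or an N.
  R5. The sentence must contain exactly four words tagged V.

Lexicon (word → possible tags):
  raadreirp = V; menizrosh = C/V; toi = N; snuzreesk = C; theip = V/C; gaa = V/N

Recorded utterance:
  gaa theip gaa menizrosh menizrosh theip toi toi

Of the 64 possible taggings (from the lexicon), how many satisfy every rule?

Candidates per position — 1:gaa {V,N}; 2:theip {V,C}; 3:gaa {V,N}; 4:menizrosh {C,V}; 5:menizrosh {C,V}; 6:theip {V,C}; 7:toi {N}; 8:toi {N}.
There are 64 candidate sequences in total.
Checking each against the rules leaves 7 sequences.
Count = 7.

7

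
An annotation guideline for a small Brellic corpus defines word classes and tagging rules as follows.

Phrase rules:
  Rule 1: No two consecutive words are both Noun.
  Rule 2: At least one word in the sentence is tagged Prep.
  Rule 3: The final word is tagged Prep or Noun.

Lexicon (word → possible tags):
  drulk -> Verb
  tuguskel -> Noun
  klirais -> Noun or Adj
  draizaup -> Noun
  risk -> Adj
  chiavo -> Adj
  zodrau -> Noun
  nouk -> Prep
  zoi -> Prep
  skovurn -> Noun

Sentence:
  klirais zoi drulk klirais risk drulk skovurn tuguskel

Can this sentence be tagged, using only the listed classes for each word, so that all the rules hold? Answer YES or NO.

Candidates per position — 1:klirais {Noun,Adj}; 2:zoi {Prep}; 3:drulk {Verb}; 4:klirais {Noun,Adj}; 5:risk {Adj}; 6:drulk {Verb}; 7:skovurn {Noun}; 8:tuguskel {Noun}.
Rule 1 cannot be satisfied by any choice of tags from the lexicon.
So there is no consistent tagging.

NO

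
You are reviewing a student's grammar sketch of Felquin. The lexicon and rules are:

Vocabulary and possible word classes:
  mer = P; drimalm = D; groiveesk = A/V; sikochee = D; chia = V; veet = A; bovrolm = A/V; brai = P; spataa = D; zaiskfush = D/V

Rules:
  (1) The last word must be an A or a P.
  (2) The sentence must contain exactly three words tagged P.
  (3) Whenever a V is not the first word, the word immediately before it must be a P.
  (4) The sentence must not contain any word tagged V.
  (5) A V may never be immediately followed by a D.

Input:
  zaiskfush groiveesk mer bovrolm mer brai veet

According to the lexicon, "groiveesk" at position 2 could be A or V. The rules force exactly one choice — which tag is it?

A

Candidates per position — 1:zaiskfush {D,V}; 2:groiveesk {A,V}; 3:mer {P}; 4:bovrolm {A,V}; 5:mer {P}; 6:brai {P}; 7:veet {A}.
At position 1, choosing V makes rule 4 impossible to satisfy; hence D.
At position 2, choosing V makes rule 3 impossible to satisfy; hence A.
At position 4, choosing V makes rule 4 impossible to satisfy; hence A.
The only consistent sequence is: D A P A P P A.
Check: rule 1 holds; rule 2 holds; rule 3 holds; rule 4 holds; rule 5 holds.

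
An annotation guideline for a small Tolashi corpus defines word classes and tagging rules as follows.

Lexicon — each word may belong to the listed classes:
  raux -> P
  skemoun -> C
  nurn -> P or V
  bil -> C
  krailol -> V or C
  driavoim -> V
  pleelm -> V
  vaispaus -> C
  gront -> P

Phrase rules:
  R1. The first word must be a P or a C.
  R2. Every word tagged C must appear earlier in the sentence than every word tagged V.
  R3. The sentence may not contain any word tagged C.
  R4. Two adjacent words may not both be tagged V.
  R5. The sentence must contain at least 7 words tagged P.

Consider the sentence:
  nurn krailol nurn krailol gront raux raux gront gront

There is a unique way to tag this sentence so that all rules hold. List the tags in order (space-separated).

P V P V P P P P P

Candidates per position — 1:nurn {P,V}; 2:krailol {V,C}; 3:nurn {P,V}; 4:krailol {V,C}; 5:gront {P}; 6:raux {P}; 7:raux {P}; 8:gront {P}; 9:gront {P}.
Position 1: V is ruled out by rule 1; that leaves P.
Position 2: C is ruled out by rule 3; that leaves V.
Position 3: V is ruled out by rule 4; that leaves P.
Position 4: C is ruled out by rule 2; that leaves V.
So the tagging must be: P V P V P P P P P.
Rule-by-rule: rule 1 ✓; rule 2 ✓; rule 3 ✓; rule 4 ✓; rule 5 ✓.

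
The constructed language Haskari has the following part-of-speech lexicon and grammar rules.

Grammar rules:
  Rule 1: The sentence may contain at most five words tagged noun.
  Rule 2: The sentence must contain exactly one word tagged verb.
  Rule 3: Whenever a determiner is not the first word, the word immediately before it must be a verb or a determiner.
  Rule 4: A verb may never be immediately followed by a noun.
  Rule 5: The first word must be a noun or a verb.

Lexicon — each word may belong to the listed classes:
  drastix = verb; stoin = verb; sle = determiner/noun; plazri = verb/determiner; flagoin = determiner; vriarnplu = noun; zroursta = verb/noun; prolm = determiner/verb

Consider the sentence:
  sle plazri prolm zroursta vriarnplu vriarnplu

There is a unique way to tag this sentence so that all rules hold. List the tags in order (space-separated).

noun verb determiner noun noun noun

Candidates per position — 1:sle {determiner,noun}; 2:plazri {verb,determiner}; 3:prolm {determiner,verb}; 4:zroursta {verb,noun}; 5:vriarnplu {noun}; 6:vriarnplu {noun}.
At position 1, choosing determiner makes rule 5 impossible to satisfy; hence noun.
At position 2, choosing determiner makes rule 3 impossible to satisfy; hence verb.
At position 3, choosing verb makes rule 2 impossible to satisfy; hence determiner.
At position 4, choosing verb makes rule 2 impossible to satisfy; hence noun.
So the tagging must be: noun verb determiner noun noun noun.
Checking: rule 1 ok; rule 2 ok; rule 3 ok; rule 4 ok; rule 5 ok.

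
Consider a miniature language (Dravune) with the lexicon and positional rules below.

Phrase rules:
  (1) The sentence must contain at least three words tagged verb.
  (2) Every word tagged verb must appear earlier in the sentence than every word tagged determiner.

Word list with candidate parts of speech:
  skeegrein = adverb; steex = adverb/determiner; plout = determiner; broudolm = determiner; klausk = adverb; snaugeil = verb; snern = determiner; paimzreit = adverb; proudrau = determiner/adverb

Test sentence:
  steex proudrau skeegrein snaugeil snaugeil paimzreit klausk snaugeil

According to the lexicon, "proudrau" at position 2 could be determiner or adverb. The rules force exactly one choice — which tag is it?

adverb

Candidates per position — 1:steex {adverb,determiner}; 2:proudrau {determiner,adverb}; 3:skeegrein {adverb}; 4:snaugeil {verb}; 5:snaugeil {verb}; 6:paimzreit {adverb}; 7:klausk {adverb}; 8:snaugeil {verb}.
At position 1, choosing determiner makes rule 2 impossible to satisfy; hence adverb.
At position 2, choosing determiner makes rule 2 impossible to satisfy; hence adverb.
The only consistent sequence is: adverb adverb adverb verb verb adverb adverb verb.
Verifying each rule — rule 1 ok; rule 2 ok.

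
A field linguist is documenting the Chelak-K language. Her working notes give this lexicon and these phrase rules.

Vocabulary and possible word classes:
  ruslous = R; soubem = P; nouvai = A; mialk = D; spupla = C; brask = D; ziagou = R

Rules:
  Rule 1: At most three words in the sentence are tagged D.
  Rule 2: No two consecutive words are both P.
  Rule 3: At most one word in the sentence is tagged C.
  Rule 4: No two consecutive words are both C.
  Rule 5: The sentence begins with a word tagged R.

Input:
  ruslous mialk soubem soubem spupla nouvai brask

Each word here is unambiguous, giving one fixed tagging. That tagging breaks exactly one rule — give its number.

Fixed tagging: R D P P C A D.
Checking each rule: R1 pass, R2 fail, R3 pass, R4 pass, R5 pass.
Only rule 2 fails.

2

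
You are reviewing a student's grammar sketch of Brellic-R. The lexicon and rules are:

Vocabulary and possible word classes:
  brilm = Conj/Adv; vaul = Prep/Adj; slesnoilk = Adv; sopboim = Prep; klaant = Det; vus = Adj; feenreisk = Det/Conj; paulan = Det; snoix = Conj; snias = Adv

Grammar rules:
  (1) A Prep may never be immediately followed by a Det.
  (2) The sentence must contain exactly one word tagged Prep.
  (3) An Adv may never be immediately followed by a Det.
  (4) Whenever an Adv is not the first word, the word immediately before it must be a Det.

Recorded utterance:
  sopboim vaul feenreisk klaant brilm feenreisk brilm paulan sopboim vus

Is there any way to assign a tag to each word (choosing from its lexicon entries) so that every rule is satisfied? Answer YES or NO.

Candidates per position — 1:sopboim {Prep}; 2:vaul {Prep,Adj}; 3:feenreisk {Det,Conj}; 4:klaant {Det}; 5:brilm {Conj,Adv}; 6:feenreisk {Det,Conj}; 7:brilm {Conj,Adv}; 8:paulan {Det}; 9:sopboim {Prep}; 10:vus {Adj}.
Rule 2 cannot be satisfied by any choice of tags from the lexicon.
So there is no consistent tagging.

NO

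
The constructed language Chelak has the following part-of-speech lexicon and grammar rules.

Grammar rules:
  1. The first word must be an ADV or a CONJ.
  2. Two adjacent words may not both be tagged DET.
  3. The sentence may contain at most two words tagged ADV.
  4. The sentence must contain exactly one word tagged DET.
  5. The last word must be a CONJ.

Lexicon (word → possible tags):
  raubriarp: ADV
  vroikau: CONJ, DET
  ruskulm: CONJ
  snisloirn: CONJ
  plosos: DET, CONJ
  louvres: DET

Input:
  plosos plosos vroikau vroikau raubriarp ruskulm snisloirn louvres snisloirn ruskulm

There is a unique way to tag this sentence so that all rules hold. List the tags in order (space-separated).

Candidates per position — 1:plosos {DET,CONJ}; 2:plosos {DET,CONJ}; 3:vroikau {CONJ,DET}; 4:vroikau {CONJ,DET}; 5:raubriarp {ADV}; 6:ruskulm {CONJ}; 7:snisloirn {CONJ}; 8:louvres {DET}; 9:snisloirn {CONJ}; 10:ruskulm {CONJ}.
Position 1: tagging it DET would leave rule 1 unsatisfiable, so it must be CONJ.
Position 2: tagging it DET would leave rule 4 unsatisfiable, so it must be CONJ.
Position 3: tagging it DET would leave rule 4 unsatisfiable, so it must be CONJ.
Position 4: tagging it DET would leave rule 4 unsatisfiable, so it must be CONJ.
So the tagging must be: CONJ CONJ CONJ CONJ ADV CONJ CONJ DET CONJ CONJ.
Check: rule 1 ok; rule 2 ok; rule 3 ok; rule 4 ok; rule 5 ok.

CONJ CONJ CONJ CONJ ADV CONJ CONJ DET CONJ CONJ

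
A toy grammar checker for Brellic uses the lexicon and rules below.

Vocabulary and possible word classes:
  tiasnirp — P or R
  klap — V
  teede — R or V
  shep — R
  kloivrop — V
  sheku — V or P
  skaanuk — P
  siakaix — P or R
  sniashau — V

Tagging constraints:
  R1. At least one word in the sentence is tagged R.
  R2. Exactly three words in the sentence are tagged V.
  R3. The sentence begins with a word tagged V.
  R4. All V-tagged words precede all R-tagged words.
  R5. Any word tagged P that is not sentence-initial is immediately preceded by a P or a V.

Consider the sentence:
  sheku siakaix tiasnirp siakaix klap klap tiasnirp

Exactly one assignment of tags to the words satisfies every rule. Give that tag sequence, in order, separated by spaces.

Candidates per position — 1:sheku {V,P}; 2:siakaix {P,R}; 3:tiasnirp {P,R}; 4:siakaix {P,R}; 5:klap {V}; 6:klap {V}; 7:tiasnirp {P,R}.
At position 1, choosing P makes rule 2 impossible to satisfy; hence V.
At position 2, choosing R makes rule 4 impossible to satisfy; hence P.
At position 3, choosing R makes rule 4 impossible to satisfy; hence P.
At position 4, choosing R makes rule 4 impossible to satisfy; hence P.
At position 7, choosing P makes rule 1 impossible to satisfy; hence R.
The only consistent sequence is: V P P P V V R.
Checking: rule 1 holds; rule 2 holds; rule 3 holds; rule 4 holds; rule 5 holds.

V P P P V V R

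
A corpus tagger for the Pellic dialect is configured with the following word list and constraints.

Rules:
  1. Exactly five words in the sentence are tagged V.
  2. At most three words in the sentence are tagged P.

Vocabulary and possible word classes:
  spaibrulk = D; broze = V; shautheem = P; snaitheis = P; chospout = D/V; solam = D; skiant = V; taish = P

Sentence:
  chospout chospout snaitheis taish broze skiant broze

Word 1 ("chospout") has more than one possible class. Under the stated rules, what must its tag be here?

Candidates per position — 1:chospout {D,V}; 2:chospout {D,V}; 3:snaitheis {P}; 4:taish {P}; 5:broze {V}; 6:skiant {V}; 7:broze {V}.
Position 1: D is ruled out by rule 1; that leaves V.
Position 2: D is ruled out by rule 1; that leaves V.
The only consistent sequence is: V V P P V V V.
Check: rule 1 ✓; rule 2 ✓.

V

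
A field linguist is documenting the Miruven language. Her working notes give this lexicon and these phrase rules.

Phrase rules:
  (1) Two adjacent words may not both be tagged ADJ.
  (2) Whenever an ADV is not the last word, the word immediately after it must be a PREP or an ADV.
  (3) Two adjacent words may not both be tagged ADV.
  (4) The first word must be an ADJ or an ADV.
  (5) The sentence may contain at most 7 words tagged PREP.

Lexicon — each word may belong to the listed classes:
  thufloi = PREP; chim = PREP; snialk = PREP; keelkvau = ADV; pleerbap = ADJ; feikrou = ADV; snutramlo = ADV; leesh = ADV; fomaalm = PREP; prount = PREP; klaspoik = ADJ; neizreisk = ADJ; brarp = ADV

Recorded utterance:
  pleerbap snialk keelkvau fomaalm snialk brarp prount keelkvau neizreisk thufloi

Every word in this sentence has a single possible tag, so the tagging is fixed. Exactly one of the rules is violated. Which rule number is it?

Fixed tagging: ADJ PREP ADV PREP PREP ADV PREP ADV ADJ PREP.
Checking each rule: R1 pass, R2 fail, R3 pass, R4 pass, R5 pass.
Only rule 2 fails.

2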